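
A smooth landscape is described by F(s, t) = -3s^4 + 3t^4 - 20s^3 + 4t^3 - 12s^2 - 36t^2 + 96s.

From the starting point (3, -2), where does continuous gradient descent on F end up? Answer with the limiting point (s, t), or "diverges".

F is separable, so gradient descent decouples: s follows -∂F/∂s, t follows -∂F/∂t.
∂F/∂s = -12(s - 1)(s + 2)(s + 4); at s=3 this is -840, so s increases.
∂F/∂t = 12t(t - 2)(t + 3); at t=-2 this is 96, so t decreases.
The s-coordinate has no critical point in that direction and runs off to infinity.

diverges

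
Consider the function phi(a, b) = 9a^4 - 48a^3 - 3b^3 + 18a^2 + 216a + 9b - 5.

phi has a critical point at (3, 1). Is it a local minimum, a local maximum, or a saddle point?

The mixed partial ∂²phi/∂a∂b is 0, so the Hessian at any point is diag(phi_aa, phi_bb) = diag(36(3a^2 - 8a + 1), -18b).
At (3, 1): H = diag(144, -18).
The eigenvalues have opposite signs, so H is indefinite: a saddle point.

saddle point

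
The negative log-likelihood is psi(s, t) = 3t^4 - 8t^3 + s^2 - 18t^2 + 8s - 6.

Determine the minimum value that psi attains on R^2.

-157

psi(s,t) separates as P(s) + Q(t) − 6, so its minimum is min P + min Q − 6.
P'(s) = 2s + 8 vanishes at s ∈ {-4}; Q'(t) = 12t(t - 3)(t + 1) vanishes at t ∈ {-1, 0, 3}.
Local minima of P (where P''>0): P(-4)=-16. Local minima of Q: Q(-1)=-7, Q(3)=-135.
So the global minimum of psi is P(-4) + Q(3) − 6 = -16 − 135 − 6 = -157, attained at (-4, 3).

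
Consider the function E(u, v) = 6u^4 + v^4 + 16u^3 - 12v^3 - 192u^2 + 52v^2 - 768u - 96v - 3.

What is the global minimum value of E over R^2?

E(u,v) separates as P(u) + Q(v) − 3, so its minimum is min P + min Q − 3.
P'(u) = 24(u - 4)(u + 2)(u + 4) vanishes at u ∈ {-4, -2, 4}; Q'(v) = 4(v - 4)(v - 3)(v - 2) vanishes at v ∈ {2, 3, 4}.
Local minima of P (where P''>0): P(-4)=512, P(4)=-3584. Local minima of Q: Q(2)=-64, Q(4)=-64.
So the global minimum of E is P(4) + Q(2) − 3 = -3584 − 64 − 3 = -3651, attained at (4, 2).

-3651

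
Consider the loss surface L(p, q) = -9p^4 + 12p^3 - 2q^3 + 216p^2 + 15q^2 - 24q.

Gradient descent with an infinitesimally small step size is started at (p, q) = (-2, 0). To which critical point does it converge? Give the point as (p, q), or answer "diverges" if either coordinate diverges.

(0, 1)

L is separable, so gradient descent decouples: p follows -∂L/∂p, q follows -∂L/∂q.
∂L/∂p = -36p(p - 4)(p + 3); at p=-2 this is -432, so p increases.
∂L/∂q = -6(q - 4)(q - 1); at q=0 this is -24, so q increases.
p converges to its nearest critical value 0 (a local min of the p-part); q converges to 1. The iterate converges to (0, 1).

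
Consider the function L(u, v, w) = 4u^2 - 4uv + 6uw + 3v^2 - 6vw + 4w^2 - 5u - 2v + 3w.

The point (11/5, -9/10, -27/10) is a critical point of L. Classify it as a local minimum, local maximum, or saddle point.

The Hessian is constant: H = [[8, -4, 6], [-4, 6, -6], [6, -6, 8]].
Leading principal minors: Δ₁ = 8, Δ₂ = 32, Δ₃ = 40.
All leading minors are positive, so H is positive definite: a local minimum.

local minimum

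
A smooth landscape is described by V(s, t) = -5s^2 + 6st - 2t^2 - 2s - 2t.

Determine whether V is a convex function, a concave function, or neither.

concave

V is quadratic, so its Hessian is the constant matrix H = [[-10, 6], [6, -4]].
det(H) = 4, tr(H) = -14.
det(H) > 0 and tr(H) < 0, so H is negative definite everywhere: concave.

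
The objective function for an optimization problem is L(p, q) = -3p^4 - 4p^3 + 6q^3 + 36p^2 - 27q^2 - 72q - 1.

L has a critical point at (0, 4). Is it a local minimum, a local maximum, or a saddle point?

local minimum

The mixed partial ∂²L/∂p∂q is 0, so the Hessian at any point is diag(L_pp, L_qq) = diag(12(-3p^2 - 2p + 6), 18(2q - 3)).
At (0, 4): H = diag(72, 90).
Both eigenvalues are positive, so H is positive definite: a local minimum.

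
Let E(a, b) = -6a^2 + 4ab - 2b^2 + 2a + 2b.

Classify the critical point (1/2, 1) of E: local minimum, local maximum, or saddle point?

The Hessian of E is constant: H = [[-12, 4], [4, -4]].
det(H) = (-12)·(-4) − 4² = 32.
det(H) > 0 and tr(H) = -16 < 0, so H is negative definite and the point is a local maximum.

local maximum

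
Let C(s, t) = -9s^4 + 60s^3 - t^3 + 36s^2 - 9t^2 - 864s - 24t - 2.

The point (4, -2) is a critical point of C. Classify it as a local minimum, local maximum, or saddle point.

local maximum

The mixed partial ∂²C/∂s∂t is 0, so the Hessian at any point is diag(C_ss, C_tt) = diag(36(-3s^2 + 10s + 2), -6(t + 3)).
At (4, -2): H = diag(-216, -6).
Both eigenvalues are negative, so H is negative definite: a local maximum.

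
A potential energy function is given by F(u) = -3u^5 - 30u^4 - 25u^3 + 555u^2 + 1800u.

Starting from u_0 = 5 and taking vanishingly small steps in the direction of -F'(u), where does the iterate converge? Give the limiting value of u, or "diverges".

F'(u) = -15(u - 3)(u + 2)(u + 4)(u + 5), so F'(5) = -18900.
Gradient descent moves in the -F' direction, i.e. u is increasing.
There is no critical point above u=5, and F' keeps the same sign, so the iterate runs off to +∞.

diverges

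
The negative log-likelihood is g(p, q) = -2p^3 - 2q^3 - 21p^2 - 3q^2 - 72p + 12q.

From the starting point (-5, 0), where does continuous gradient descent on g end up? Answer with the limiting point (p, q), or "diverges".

g is separable, so gradient descent decouples: p follows -∂g/∂p, q follows -∂g/∂q.
∂g/∂p = -6(p + 3)(p + 4); at p=-5 this is -12, so p increases.
∂g/∂q = -6(q - 1)(q + 2); at q=0 this is 12, so q decreases.
p converges to its nearest critical value -4 (a local min of the p-part); q converges to -2. The iterate converges to (-4, -2).

(-4, -2)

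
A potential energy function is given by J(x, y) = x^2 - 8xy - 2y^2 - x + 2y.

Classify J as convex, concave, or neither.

J is quadratic, so its Hessian is the constant matrix H = [[2, -8], [-8, -4]].
det(H) = -72, tr(H) = -2.
det(H) < 0, so H is indefinite: neither convex nor concave.

neither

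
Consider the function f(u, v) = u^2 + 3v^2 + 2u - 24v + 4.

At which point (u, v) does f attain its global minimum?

(-1, 4)

f(u,v) separates as P(u) + Q(v) + 4, so its minimum is min P + min Q + 4.
P'(u) = 2u + 2 vanishes at u ∈ {-1}; Q'(v) = 6v - 24 vanishes at v ∈ {4}.
Local minima of P (where P''>0): P(-1)=-1. Local minima of Q: Q(4)=-48.
So the global minimum of f is P(-1) + Q(4) + 4 = -1 − 48 + 4 = -45, attained at (-1, 4).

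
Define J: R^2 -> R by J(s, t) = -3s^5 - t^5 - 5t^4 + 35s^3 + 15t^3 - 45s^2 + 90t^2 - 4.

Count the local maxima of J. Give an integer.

4

J separates as a function of s plus a function of t, so ∇J=0 decouples.
∂J/∂s = -15s(s - 2)(s - 1)(s + 3) = 0 at s ∈ {-3, 0, 1, 2}; ∂J/∂t = -5t(t - 3)(t + 3)(t + 4) = 0 at t ∈ {-4, -3, 0, 3}.
The Hessian is diagonal: diag(J_ss, J_tt). Second derivatives: J_ss(-3)=900, J_ss(0)=-90, J_ss(1)=60, J_ss(2)=-150; J_tt(-4)=140, J_tt(-3)=-90, J_tt(0)=180, J_tt(3)=-630.
Local maxima occur where both diagonal entries negative: (0, -3), (0, 3), (2, -3), (2, 3). Count: 4.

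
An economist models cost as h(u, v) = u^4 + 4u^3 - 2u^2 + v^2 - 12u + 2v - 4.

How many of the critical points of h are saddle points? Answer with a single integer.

h separates as a function of u plus a function of v, so ∇h=0 decouples.
∂h/∂u = 4(u - 1)(u + 1)(u + 3) = 0 at u ∈ {-3, -1, 1}; ∂h/∂v = 2(v + 1) = 0 at v ∈ {-1}.
The Hessian is diagonal: diag(h_uu, h_vv). Second derivatives: h_uu(-3)=32, h_uu(-1)=-16, h_uu(1)=32; h_vv(-1)=2.
Saddle points occur where the two diagonal entries have opposite signs: (-1, -1). Count: 1.

1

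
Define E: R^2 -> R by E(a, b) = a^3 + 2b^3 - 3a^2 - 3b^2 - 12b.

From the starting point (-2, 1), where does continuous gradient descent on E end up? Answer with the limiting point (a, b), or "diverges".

diverges

E is separable, so gradient descent decouples: a follows -∂E/∂a, b follows -∂E/∂b.
∂E/∂a = 3a(a - 2); at a=-2 this is 24, so a decreases.
∂E/∂b = 6(b - 2)(b + 1); at b=1 this is -12, so b increases.
The a-coordinate has no critical point in that direction and runs off to infinity.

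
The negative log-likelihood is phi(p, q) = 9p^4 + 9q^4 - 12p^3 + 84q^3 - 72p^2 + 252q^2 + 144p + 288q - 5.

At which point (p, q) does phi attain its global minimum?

(-2, -4)

phi(p,q) separates as A(p) + B(q) − 5, so its minimum is min A + min B − 5.
A'(p) = 36(p - 2)(p - 1)(p + 2) vanishes at p ∈ {-2, 1, 2}; B'(q) = 36(q + 1)(q + 2)(q + 4) vanishes at q ∈ {-4, -2, -1}.
Local minima of A (where A''>0): A(-2)=-336, A(2)=48. Local minima of B: B(-4)=-192, B(-1)=-111.
So the global minimum of phi is A(-2) + B(-4) − 5 = -336 − 192 − 5 = -533, attained at (-2, -4).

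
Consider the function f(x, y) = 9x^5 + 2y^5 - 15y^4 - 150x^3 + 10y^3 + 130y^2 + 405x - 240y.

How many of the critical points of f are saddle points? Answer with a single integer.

f separates as a function of x plus a function of y, so ∇f=0 decouples.
∂f/∂x = 45(x - 3)(x - 1)(x + 1)(x + 3) = 0 at x ∈ {-3, -1, 1, 3}; ∂f/∂y = 10(y - 4)(y - 3)(y - 1)(y + 2) = 0 at y ∈ {-2, 1, 3, 4}.
The Hessian is diagonal: diag(f_xx, f_yy). Second derivatives: f_xx(-3)=-2160, f_xx(-1)=720, f_xx(1)=-720, f_xx(3)=2160; f_yy(-2)=-900, f_yy(1)=180, f_yy(3)=-100, f_yy(4)=180.
Saddle points occur where the two diagonal entries have opposite signs: (-3, 1), (-3, 4), (-1, -2), (-1, 3), (1, 1), (1, 4), (3, -2), (3, 3). Count: 8.

8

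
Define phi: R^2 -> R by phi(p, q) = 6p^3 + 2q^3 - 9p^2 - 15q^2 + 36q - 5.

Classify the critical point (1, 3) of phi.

local minimum

The mixed partial ∂²phi/∂p∂q is 0, so the Hessian at any point is diag(phi_pp, phi_qq) = diag(18(2p - 1), 6(2q - 5)).
At (1, 3): H = diag(18, 6).
Both eigenvalues are positive, so H is positive definite: a local minimum.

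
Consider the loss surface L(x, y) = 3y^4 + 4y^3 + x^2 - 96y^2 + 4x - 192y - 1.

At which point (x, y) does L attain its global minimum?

L(x,y) separates as P(x) + Q(y) − 1, so its minimum is min P + min Q − 1.
P'(x) = 2x + 4 vanishes at x ∈ {-2}; Q'(y) = 12(y - 4)(y + 1)(y + 4) vanishes at y ∈ {-4, -1, 4}.
Local minima of P (where P''>0): P(-2)=-4. Local minima of Q: Q(-4)=-256, Q(4)=-1280.
So the global minimum of L is P(-2) + Q(4) − 1 = -4 − 1280 − 1 = -1285, attained at (-2, 4).

(-2, 4)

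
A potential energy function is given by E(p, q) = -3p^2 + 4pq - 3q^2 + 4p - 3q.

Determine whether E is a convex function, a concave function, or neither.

E is quadratic, so its Hessian is the constant matrix H = [[-6, 4], [4, -6]].
det(H) = 20, tr(H) = -12.
det(H) > 0 and tr(H) < 0, so H is negative definite everywhere: concave.

concave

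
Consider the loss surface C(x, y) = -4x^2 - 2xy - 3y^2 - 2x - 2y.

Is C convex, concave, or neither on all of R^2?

concave

C is quadratic, so its Hessian is the constant matrix H = [[-8, -2], [-2, -6]].
det(H) = 44, tr(H) = -14.
det(H) > 0 and tr(H) < 0, so H is negative definite everywhere: concave.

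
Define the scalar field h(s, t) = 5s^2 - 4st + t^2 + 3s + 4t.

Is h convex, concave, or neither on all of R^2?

h is quadratic, so its Hessian is the constant matrix H = [[10, -4], [-4, 2]].
det(H) = 4, tr(H) = 12.
det(H) > 0 and tr(H) > 0, so H is positive definite everywhere: convex.

convex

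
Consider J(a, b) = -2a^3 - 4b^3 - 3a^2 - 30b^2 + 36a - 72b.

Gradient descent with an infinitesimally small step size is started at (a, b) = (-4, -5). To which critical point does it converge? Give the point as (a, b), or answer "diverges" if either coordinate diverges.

(-3, -3)

J is separable, so gradient descent decouples: a follows -∂J/∂a, b follows -∂J/∂b.
∂J/∂a = -6(a - 2)(a + 3); at a=-4 this is -36, so a increases.
∂J/∂b = -12(b + 2)(b + 3); at b=-5 this is -72, so b increases.
a converges to its nearest critical value -3 (a local min of the a-part); b converges to -3. The iterate converges to (-3, -3).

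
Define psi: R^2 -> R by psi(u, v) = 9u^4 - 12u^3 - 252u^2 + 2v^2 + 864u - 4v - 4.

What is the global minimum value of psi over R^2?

psi(u,v) separates as P(u) + Q(v) − 4, so its minimum is min P + min Q − 4.
P'(u) = 36(u - 3)(u - 2)(u + 4) vanishes at u ∈ {-4, 2, 3}; Q'(v) = 4v - 4 vanishes at v ∈ {1}.
Local minima of P (where P''>0): P(-4)=-4416, P(3)=729. Local minima of Q: Q(1)=-2.
So the global minimum of psi is P(-4) + Q(1) − 4 = -4416 − 2 − 4 = -4422, attained at (-4, 1).

-4422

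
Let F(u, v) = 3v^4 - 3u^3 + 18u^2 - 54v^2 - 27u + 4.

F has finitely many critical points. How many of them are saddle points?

3

F separates as a function of u plus a function of v, so ∇F=0 decouples.
∂F/∂u = -9(u - 3)(u - 1) = 0 at u ∈ {1, 3}; ∂F/∂v = 12v(v - 3)(v + 3) = 0 at v ∈ {-3, 0, 3}.
The Hessian is diagonal: diag(F_uu, F_vv). Second derivatives: F_uu(1)=18, F_uu(3)=-18; F_vv(-3)=216, F_vv(0)=-108, F_vv(3)=216.
Saddle points occur where the two diagonal entries have opposite signs: (1, 0), (3, -3), (3, 3). Count: 3.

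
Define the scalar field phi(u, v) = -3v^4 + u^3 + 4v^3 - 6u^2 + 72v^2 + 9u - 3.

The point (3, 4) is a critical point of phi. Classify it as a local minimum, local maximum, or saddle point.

saddle point

The mixed partial ∂²phi/∂u∂v is 0, so the Hessian at any point is diag(phi_uu, phi_vv) = diag(6(u - 2), 12(-3v^2 + 2v + 12)).
At (3, 4): H = diag(6, -336).
The eigenvalues have opposite signs, so H is indefinite: a saddle point.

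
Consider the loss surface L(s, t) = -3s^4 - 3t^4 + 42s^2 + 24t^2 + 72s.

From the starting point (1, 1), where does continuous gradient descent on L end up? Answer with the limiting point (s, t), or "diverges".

L is separable, so gradient descent decouples: s follows -∂L/∂s, t follows -∂L/∂t.
∂L/∂s = -12(s - 3)(s + 1)(s + 2); at s=1 this is 144, so s decreases.
∂L/∂t = -12t(t - 2)(t + 2); at t=1 this is 36, so t decreases.
s converges to its nearest critical value -1 (a local min of the s-part); t converges to 0. The iterate converges to (-1, 0).

(-1, 0)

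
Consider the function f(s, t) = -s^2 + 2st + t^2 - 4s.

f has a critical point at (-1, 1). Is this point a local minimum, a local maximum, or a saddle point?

saddle point

The Hessian of f is constant: H = [[-2, 2], [2, 2]].
det(H) = (-2)·2 − 2² = -8.
Since det(H) < 0, H is indefinite and the critical point is a saddle point.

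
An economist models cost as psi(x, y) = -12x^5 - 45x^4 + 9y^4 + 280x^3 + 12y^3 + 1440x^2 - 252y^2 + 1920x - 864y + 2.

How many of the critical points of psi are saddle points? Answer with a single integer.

6

psi separates as a function of x plus a function of y, so ∇psi=0 decouples.
∂psi/∂x = -60(x - 4)(x + 1)(x + 2)(x + 4) = 0 at x ∈ {-4, -2, -1, 4}; ∂psi/∂y = 36(y - 4)(y + 2)(y + 3) = 0 at y ∈ {-3, -2, 4}.
The Hessian is diagonal: diag(psi_xx, psi_yy). Second derivatives: psi_xx(-4)=2880, psi_xx(-2)=-720, psi_xx(-1)=900, psi_xx(4)=-14400; psi_yy(-3)=252, psi_yy(-2)=-216, psi_yy(4)=1512.
Saddle points occur where the two diagonal entries have opposite signs: (-4, -2), (-2, -3), (-2, 4), (-1, -2), (4, -3), (4, 4). Count: 6.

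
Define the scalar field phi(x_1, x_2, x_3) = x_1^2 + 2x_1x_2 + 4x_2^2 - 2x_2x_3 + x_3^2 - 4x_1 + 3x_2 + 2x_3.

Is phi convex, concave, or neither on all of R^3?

phi is quadratic, so its Hessian is the constant matrix H = [[2, 2, 0], [2, 8, -2], [0, -2, 2]].
Leading principal minors: 2, 12, 16.
All positive ⇒ H ≻ 0 ⇒ convex.

convex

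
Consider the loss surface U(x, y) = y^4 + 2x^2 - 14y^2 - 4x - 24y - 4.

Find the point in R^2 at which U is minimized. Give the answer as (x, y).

U(x,y) separates as P(x) + Q(y) − 4, so its minimum is min P + min Q − 4.
P'(x) = 4x - 4 vanishes at x ∈ {1}; Q'(y) = 4(y - 3)(y + 1)(y + 2) vanishes at y ∈ {-2, -1, 3}.
Local minima of P (where P''>0): P(1)=-2. Local minima of Q: Q(-2)=8, Q(3)=-117.
So the global minimum of U is P(1) + Q(3) − 4 = -2 − 117 − 4 = -123, attained at (1, 3).

(1, 3)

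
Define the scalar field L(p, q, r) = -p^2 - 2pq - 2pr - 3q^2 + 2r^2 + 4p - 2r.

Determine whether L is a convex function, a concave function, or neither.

L is quadratic, so its Hessian is the constant matrix H = [[-2, -2, -2], [-2, -6, 0], [-2, 0, 4]].
Leading principal minors: -2, 8, 56.
Neither pattern holds ⇒ H is indefinite ⇒ neither convex nor concave.

neither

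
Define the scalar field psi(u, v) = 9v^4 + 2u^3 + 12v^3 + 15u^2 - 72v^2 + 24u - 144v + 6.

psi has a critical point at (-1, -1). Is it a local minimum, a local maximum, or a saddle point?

The mixed partial ∂²psi/∂u∂v is 0, so the Hessian at any point is diag(psi_uu, psi_vv) = diag(6(2u + 5), 36(3v^2 + 2v - 4)).
At (-1, -1): H = diag(18, -108).
The eigenvalues have opposite signs, so H is indefinite: a saddle point.

saddle point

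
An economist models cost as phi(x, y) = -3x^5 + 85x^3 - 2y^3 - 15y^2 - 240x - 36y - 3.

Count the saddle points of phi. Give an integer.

phi separates as a function of x plus a function of y, so ∇phi=0 decouples.
∂phi/∂x = -15(x - 4)(x - 1)(x + 1)(x + 4) = 0 at x ∈ {-4, -1, 1, 4}; ∂phi/∂y = -6(y + 2)(y + 3) = 0 at y ∈ {-3, -2}.
The Hessian is diagonal: diag(phi_xx, phi_yy). Second derivatives: phi_xx(-4)=1800, phi_xx(-1)=-450, phi_xx(1)=450, phi_xx(4)=-1800; phi_yy(-3)=6, phi_yy(-2)=-6.
Saddle points occur where the two diagonal entries have opposite signs: (-4, -2), (-1, -3), (1, -2), (4, -3). Count: 4.

4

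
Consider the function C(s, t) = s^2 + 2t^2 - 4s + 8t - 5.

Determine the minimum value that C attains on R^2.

-17

C(s,t) separates as P(s) + Q(t) − 5, so its minimum is min P + min Q − 5.
P'(s) = 2s - 4 vanishes at s ∈ {2}; Q'(t) = 4(t + 2) vanishes at t ∈ {-2}.
Local minima of P (where P''>0): P(2)=-4. Local minima of Q: Q(-2)=-8.
So the global minimum of C is P(2) + Q(-2) − 5 = -4 − 8 − 5 = -17, attained at (2, -2).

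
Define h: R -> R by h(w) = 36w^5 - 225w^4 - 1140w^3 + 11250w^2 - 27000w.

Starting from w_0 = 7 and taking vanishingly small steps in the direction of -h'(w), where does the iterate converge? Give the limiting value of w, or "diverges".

5

h'(w) = 180(w - 5)(w - 3)(w - 2)(w + 5), so h'(7) = 86400.
Gradient descent moves in the -h' direction, i.e. w is decreasing.
The nearest critical point in that direction is w = 5, where h'' = 10800 > 0 (a local minimum). The iterate converges there.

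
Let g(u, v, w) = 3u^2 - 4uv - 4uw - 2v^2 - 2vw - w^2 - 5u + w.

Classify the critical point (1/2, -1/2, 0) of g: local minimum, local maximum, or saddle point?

saddle point

The Hessian is constant: H = [[6, -4, -4], [-4, -4, -2], [-4, -2, -2]].
Leading principal minors: Δ₁ = 6, Δ₂ = -40, Δ₃ = 56.
The minors fit neither the all-positive nor the alternating-sign pattern, so H is indefinite: a saddle point.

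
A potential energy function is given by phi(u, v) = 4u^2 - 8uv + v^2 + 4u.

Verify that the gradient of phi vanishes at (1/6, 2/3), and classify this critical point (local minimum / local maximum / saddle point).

saddle point

∇phi = (8u - 8v + 4, -8u + 2v); substituting (1/6, 2/3) gives ∇phi = (0, 0), so (1/6, 2/3) is indeed a critical point.
The Hessian of phi is constant: H = [[8, -8], [-8, 2]].
det(H) = 8·2 − (-8)² = -48.
Since det(H) < 0, H is indefinite and the critical point is a saddle point.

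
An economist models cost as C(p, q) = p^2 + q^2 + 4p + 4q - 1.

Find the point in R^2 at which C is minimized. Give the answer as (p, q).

(-2, -2)

C(p,q) separates as A(p) + B(q) − 1, so its minimum is min A + min B − 1.
A'(p) = 2p + 4 vanishes at p ∈ {-2}; B'(q) = 2q + 4 vanishes at q ∈ {-2}.
Local minima of A (where A''>0): A(-2)=-4. Local minima of B: B(-2)=-4.
So the global minimum of C is A(-2) + B(-2) − 1 = -4 − 4 − 1 = -9, attained at (-2, -2).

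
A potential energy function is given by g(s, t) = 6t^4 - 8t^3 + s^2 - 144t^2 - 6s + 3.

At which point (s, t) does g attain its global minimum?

g(s,t) separates as P(s) + Q(t) + 3, so its minimum is min P + min Q + 3.
P'(s) = 2s - 6 vanishes at s ∈ {3}; Q'(t) = 24t(t - 4)(t + 3) vanishes at t ∈ {-3, 0, 4}.
Local minima of P (where P''>0): P(3)=-9. Local minima of Q: Q(-3)=-594, Q(4)=-1280.
So the global minimum of g is P(3) + Q(4) + 3 = -9 − 1280 + 3 = -1286, attained at (3, 4).

(3, 4)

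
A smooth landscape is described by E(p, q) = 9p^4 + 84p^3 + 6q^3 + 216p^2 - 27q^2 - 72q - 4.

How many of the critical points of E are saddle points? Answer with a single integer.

E separates as a function of p plus a function of q, so ∇E=0 decouples.
∂E/∂p = 36p(p + 3)(p + 4) = 0 at p ∈ {-4, -3, 0}; ∂E/∂q = 18(q - 4)(q + 1) = 0 at q ∈ {-1, 4}.
The Hessian is diagonal: diag(E_pp, E_qq). Second derivatives: E_pp(-4)=144, E_pp(-3)=-108, E_pp(0)=432; E_qq(-1)=-90, E_qq(4)=90.
Saddle points occur where the two diagonal entries have opposite signs: (-4, -1), (-3, 4), (0, -1). Count: 3.

3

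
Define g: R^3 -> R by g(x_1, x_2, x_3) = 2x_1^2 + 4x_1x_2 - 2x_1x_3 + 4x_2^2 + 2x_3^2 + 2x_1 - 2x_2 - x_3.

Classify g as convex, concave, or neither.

g is quadratic, so its Hessian is the constant matrix H = [[4, 4, -2], [4, 8, 0], [-2, 0, 4]].
Leading principal minors: 4, 16, 32.
All positive ⇒ H ≻ 0 ⇒ convex.

convex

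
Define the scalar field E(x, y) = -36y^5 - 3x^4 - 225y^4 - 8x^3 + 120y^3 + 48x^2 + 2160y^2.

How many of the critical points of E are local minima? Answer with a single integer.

E separates as a function of x plus a function of y, so ∇E=0 decouples.
∂E/∂x = -12x(x - 2)(x + 4) = 0 at x ∈ {-4, 0, 2}; ∂E/∂y = -180y(y - 2)(y + 3)(y + 4) = 0 at y ∈ {-4, -3, 0, 2}.
The Hessian is diagonal: diag(E_xx, E_yy). Second derivatives: E_xx(-4)=-288, E_xx(0)=96, E_xx(2)=-144; E_yy(-4)=4320, E_yy(-3)=-2700, E_yy(0)=4320, E_yy(2)=-10800.
Local minima occur where both diagonal entries positive: (0, -4), (0, 0). Count: 2.

2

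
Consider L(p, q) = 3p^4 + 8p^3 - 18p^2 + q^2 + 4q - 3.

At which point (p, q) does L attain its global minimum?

L(p,q) separates as A(p) + B(q) − 3, so its minimum is min A + min B − 3.
A'(p) = 12p(p - 1)(p + 3) vanishes at p ∈ {-3, 0, 1}; B'(q) = 2q + 4 vanishes at q ∈ {-2}.
Local minima of A (where A''>0): A(-3)=-135, A(1)=-7. Local minima of B: B(-2)=-4.
So the global minimum of L is A(-3) + B(-2) − 3 = -135 − 4 − 3 = -142, attained at (-3, -2).

(-3, -2)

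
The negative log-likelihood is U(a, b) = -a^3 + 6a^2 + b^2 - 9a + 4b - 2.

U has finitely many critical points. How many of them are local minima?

U separates as a function of a plus a function of b, so ∇U=0 decouples.
∂U/∂a = -3(a - 3)(a - 1) = 0 at a ∈ {1, 3}; ∂U/∂b = 2(b + 2) = 0 at b ∈ {-2}.
The Hessian is diagonal: diag(U_aa, U_bb). Second derivatives: U_aa(1)=6, U_aa(3)=-6; U_bb(-2)=2.
Local minima occur where both diagonal entries positive: (1, -2). Count: 1.

1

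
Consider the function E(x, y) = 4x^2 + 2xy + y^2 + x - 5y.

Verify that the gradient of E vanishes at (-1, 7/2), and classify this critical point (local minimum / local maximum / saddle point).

∇E = (8x + 2y + 1, 2x + 2y - 5); substituting (-1, 7/2) gives ∇E = (0, 0), so (-1, 7/2) is indeed a critical point.
The Hessian of E is constant: H = [[8, 2], [2, 2]].
det(H) = 8·2 − 2² = 12.
det(H) > 0 and tr(H) = 10 > 0, so H is positive definite and the point is a local minimum.

local minimum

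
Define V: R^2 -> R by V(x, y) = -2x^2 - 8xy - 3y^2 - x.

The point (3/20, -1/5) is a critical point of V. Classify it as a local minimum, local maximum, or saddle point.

The Hessian of V is constant: H = [[-4, -8], [-8, -6]].
det(H) = (-4)·(-6) − (-8)² = -40.
Since det(H) < 0, H is indefinite and the critical point is a saddle point.

saddle point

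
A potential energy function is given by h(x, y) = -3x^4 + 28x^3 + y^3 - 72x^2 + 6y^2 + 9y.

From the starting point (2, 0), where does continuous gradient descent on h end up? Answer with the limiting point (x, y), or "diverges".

h is separable, so gradient descent decouples: x follows -∂h/∂x, y follows -∂h/∂y.
∂h/∂x = -12x(x - 4)(x - 3); at x=2 this is -48, so x increases.
∂h/∂y = 3(y + 1)(y + 3); at y=0 this is 9, so y decreases.
x converges to its nearest critical value 3 (a local min of the x-part); y converges to -1. The iterate converges to (3, -1).

(3, -1)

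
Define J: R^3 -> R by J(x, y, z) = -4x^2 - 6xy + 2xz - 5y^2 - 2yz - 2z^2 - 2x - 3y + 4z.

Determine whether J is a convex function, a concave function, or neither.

J is quadratic, so its Hessian is the constant matrix H = [[-8, -6, 2], [-6, -10, -2], [2, -2, -4]].
Leading principal minors: -8, 44, -56.
Signs alternate −, +, − ⇒ H ≺ 0 ⇒ concave.

concave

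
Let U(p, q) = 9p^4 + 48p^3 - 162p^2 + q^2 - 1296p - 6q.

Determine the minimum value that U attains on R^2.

-3330

U(p,q) separates as A(p) + B(q), so its minimum is min A + min B.
A'(p) = 36(p - 3)(p + 3)(p + 4) vanishes at p ∈ {-4, -3, 3}; B'(q) = 2q - 6 vanishes at q ∈ {3}.
Local minima of A (where A''>0): A(-4)=1824, A(3)=-3321. Local minima of B: B(3)=-9.
So the global minimum of U is A(3) + B(3) = -3321 − 9 = -3330, attained at (3, 3).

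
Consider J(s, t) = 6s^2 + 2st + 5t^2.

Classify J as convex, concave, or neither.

convex

J is quadratic, so its Hessian is the constant matrix H = [[12, 2], [2, 10]].
det(H) = 116, tr(H) = 22.
det(H) > 0 and tr(H) > 0, so H is positive definite everywhere: convex.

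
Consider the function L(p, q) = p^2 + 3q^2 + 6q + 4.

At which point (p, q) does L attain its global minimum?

(0, -1)

L(p,q) separates as A(p) + B(q) + 4, so its minimum is min A + min B + 4.
A'(p) = 2p vanishes at p ∈ {0}; B'(q) = 6q + 6 vanishes at q ∈ {-1}.
Local minima of A (where A''>0): A(0)=0. Local minima of B: B(-1)=-3.
So the global minimum of L is A(0) + B(-1) + 4 = 0 − 3 + 4 = 1, attained at (0, -1).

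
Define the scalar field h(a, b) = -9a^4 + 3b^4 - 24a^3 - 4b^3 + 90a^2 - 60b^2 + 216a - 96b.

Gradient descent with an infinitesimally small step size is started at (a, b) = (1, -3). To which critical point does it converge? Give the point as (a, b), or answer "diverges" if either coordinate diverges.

h is separable, so gradient descent decouples: a follows -∂h/∂a, b follows -∂h/∂b.
∂h/∂a = -36(a - 2)(a + 1)(a + 3); at a=1 this is 288, so a decreases.
∂h/∂b = 12(b - 4)(b + 1)(b + 2); at b=-3 this is -168, so b increases.
a converges to its nearest critical value -1 (a local min of the a-part); b converges to -2. The iterate converges to (-1, -2).

(-1, -2)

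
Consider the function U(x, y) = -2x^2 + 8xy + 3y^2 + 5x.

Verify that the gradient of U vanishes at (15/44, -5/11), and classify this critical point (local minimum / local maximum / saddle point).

saddle point

∇U = (-4x + 8y + 5, 8x + 6y); substituting (15/44, -5/11) gives ∇U = (0, 0), so (15/44, -5/11) is indeed a critical point.
The Hessian of U is constant: H = [[-4, 8], [8, 6]].
det(H) = (-4)·6 − 8² = -88.
Since det(H) < 0, H is indefinite and the critical point is a saddle point.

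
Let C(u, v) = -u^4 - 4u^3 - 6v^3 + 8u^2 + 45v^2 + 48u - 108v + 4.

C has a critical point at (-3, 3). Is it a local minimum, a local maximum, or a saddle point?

The mixed partial ∂²C/∂u∂v is 0, so the Hessian at any point is diag(C_uu, C_vv) = diag(4(-3u^2 - 6u + 4), 18(-2v + 5)).
At (-3, 3): H = diag(-20, -18).
Both eigenvalues are negative, so H is negative definite: a local maximum.

local maximum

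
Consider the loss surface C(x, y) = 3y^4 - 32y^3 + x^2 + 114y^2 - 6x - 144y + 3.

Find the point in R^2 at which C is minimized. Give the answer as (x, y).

C(x,y) separates as P(x) + Q(y) + 3, so its minimum is min P + min Q + 3.
P'(x) = 2x - 6 vanishes at x ∈ {3}; Q'(y) = 12(y - 4)(y - 3)(y - 1) vanishes at y ∈ {1, 3, 4}.
Local minima of P (where P''>0): P(3)=-9. Local minima of Q: Q(1)=-59, Q(4)=-32.
So the global minimum of C is P(3) + Q(1) + 3 = -9 − 59 + 3 = -65, attained at (3, 1).

(3, 1)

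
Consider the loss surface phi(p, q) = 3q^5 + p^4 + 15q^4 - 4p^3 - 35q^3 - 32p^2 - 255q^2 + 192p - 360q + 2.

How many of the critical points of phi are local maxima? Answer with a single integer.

2

phi separates as a function of p plus a function of q, so ∇phi=0 decouples.
∂phi/∂p = 4(p - 4)(p - 3)(p + 4) = 0 at p ∈ {-4, 3, 4}; ∂phi/∂q = 15(q - 3)(q + 1)(q + 2)(q + 4) = 0 at q ∈ {-4, -2, -1, 3}.
The Hessian is diagonal: diag(phi_pp, phi_qq). Second derivatives: phi_pp(-4)=224, phi_pp(3)=-28, phi_pp(4)=32; phi_qq(-4)=-630, phi_qq(-2)=150, phi_qq(-1)=-180, phi_qq(3)=2100.
Local maxima occur where both diagonal entries negative: (3, -4), (3, -1). Count: 2.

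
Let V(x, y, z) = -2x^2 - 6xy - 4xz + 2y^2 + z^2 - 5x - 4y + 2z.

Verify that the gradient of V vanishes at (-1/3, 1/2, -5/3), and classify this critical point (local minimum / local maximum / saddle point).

∇V = (-4x - 6y - 4z - 5, -6x + 4y - 4, -4x + 2z + 2); substituting (-1/3, 1/2, -5/3) gives ∇V = (0, 0, 0), so (-1/3, 1/2, -5/3) is indeed a critical point.
The Hessian is constant: H = [[-4, -6, -4], [-6, 4, 0], [-4, 0, 2]].
Leading principal minors: Δ₁ = -4, Δ₂ = -52, Δ₃ = -168.
The minors fit neither the all-positive nor the alternating-sign pattern, so H is indefinite: a saddle point.

saddle point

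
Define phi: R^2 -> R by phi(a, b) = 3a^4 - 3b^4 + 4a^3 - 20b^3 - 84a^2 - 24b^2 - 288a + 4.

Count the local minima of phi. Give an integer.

phi separates as a function of a plus a function of b, so ∇phi=0 decouples.
∂phi/∂a = 12(a - 4)(a + 2)(a + 3) = 0 at a ∈ {-3, -2, 4}; ∂phi/∂b = -12b(b + 1)(b + 4) = 0 at b ∈ {-4, -1, 0}.
The Hessian is diagonal: diag(phi_aa, phi_bb). Second derivatives: phi_aa(-3)=84, phi_aa(-2)=-72, phi_aa(4)=504; phi_bb(-4)=-144, phi_bb(-1)=36, phi_bb(0)=-48.
Local minima occur where both diagonal entries positive: (-3, -1), (4, -1). Count: 2.

2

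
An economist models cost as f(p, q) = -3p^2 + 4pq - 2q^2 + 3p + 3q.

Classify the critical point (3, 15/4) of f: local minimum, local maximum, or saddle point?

The Hessian of f is constant: H = [[-6, 4], [4, -4]].
det(H) = (-6)·(-4) − 4² = 8.
det(H) > 0 and tr(H) = -10 < 0, so H is negative definite and the point is a local maximum.

local maximum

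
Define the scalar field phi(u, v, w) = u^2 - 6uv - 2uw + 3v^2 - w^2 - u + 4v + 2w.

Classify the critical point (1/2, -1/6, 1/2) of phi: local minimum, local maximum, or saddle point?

The Hessian is constant: H = [[2, -6, -2], [-6, 6, 0], [-2, 0, -2]].
Leading principal minors: Δ₁ = 2, Δ₂ = -24, Δ₃ = 24.
The minors fit neither the all-positive nor the alternating-sign pattern, so H is indefinite: a saddle point.

saddle point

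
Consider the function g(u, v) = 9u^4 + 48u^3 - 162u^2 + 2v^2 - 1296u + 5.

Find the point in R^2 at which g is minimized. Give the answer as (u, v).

g(u,v) separates as P(u) + Q(v) + 5, so its minimum is min P + min Q + 5.
P'(u) = 36(u - 3)(u + 3)(u + 4) vanishes at u ∈ {-4, -3, 3}; Q'(v) = 4v vanishes at v ∈ {0}.
Local minima of P (where P''>0): P(-4)=1824, P(3)=-3321. Local minima of Q: Q(0)=0.
So the global minimum of g is P(3) + Q(0) + 5 = -3321 + 0 + 5 = -3316, attained at (3, 0).

(3, 0)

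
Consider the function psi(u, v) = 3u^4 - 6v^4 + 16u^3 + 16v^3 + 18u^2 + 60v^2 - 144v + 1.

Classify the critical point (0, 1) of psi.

local minimum

The mixed partial ∂²psi/∂u∂v is 0, so the Hessian at any point is diag(psi_uu, psi_vv) = diag(12(3u^2 + 8u + 3), 24(-3v^2 + 4v + 5)).
At (0, 1): H = diag(36, 144).
Both eigenvalues are positive, so H is positive definite: a local minimum.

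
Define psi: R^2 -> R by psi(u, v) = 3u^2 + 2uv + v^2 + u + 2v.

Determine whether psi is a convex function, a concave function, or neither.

convex

psi is quadratic, so its Hessian is the constant matrix H = [[6, 2], [2, 2]].
det(H) = 8, tr(H) = 8.
det(H) > 0 and tr(H) > 0, so H is positive definite everywhere: convex.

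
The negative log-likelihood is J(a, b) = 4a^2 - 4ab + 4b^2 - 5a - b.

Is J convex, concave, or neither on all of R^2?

J is quadratic, so its Hessian is the constant matrix H = [[8, -4], [-4, 8]].
det(H) = 48, tr(H) = 16.
det(H) > 0 and tr(H) > 0, so H is positive definite everywhere: convex.

convex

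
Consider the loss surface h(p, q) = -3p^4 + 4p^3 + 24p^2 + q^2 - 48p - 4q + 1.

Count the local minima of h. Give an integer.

1

h separates as a function of p plus a function of q, so ∇h=0 decouples.
∂h/∂p = -12(p - 2)(p - 1)(p + 2) = 0 at p ∈ {-2, 1, 2}; ∂h/∂q = 2(q - 2) = 0 at q ∈ {2}.
The Hessian is diagonal: diag(h_pp, h_qq). Second derivatives: h_pp(-2)=-144, h_pp(1)=36, h_pp(2)=-48; h_qq(2)=2.
Local minima occur where both diagonal entries positive: (1, 2). Count: 1.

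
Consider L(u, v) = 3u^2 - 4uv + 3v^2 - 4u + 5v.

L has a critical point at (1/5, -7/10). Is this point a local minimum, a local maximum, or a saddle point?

local minimum

The Hessian of L is constant: H = [[6, -4], [-4, 6]].
det(H) = 6·6 − (-4)² = 20.
det(H) > 0 and tr(H) = 12 > 0, so H is positive definite and the point is a local minimum.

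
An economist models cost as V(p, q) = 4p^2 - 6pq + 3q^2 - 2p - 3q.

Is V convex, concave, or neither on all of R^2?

V is quadratic, so its Hessian is the constant matrix H = [[8, -6], [-6, 6]].
det(H) = 12, tr(H) = 14.
det(H) > 0 and tr(H) > 0, so H is positive definite everywhere: convex.

convex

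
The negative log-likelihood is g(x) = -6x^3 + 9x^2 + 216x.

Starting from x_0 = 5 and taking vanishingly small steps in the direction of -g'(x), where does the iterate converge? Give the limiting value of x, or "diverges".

diverges

g'(x) = -18(x - 4)(x + 3), so g'(5) = -144.
Gradient descent moves in the -g' direction, i.e. x is increasing.
There is no critical point above x=5, and g' keeps the same sign, so the iterate runs off to +∞.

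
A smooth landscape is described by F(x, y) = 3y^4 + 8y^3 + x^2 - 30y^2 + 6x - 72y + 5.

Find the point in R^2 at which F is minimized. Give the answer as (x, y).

F(x,y) separates as P(x) + Q(y) + 5, so its minimum is min P + min Q + 5.
P'(x) = 2x + 6 vanishes at x ∈ {-3}; Q'(y) = 12(y - 2)(y + 1)(y + 3) vanishes at y ∈ {-3, -1, 2}.
Local minima of P (where P''>0): P(-3)=-9. Local minima of Q: Q(-3)=-27, Q(2)=-152.
So the global minimum of F is P(-3) + Q(2) + 5 = -9 − 152 + 5 = -156, attained at (-3, 2).

(-3, 2)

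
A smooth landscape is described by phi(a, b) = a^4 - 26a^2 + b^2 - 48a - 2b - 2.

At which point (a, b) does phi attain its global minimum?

(4, 1)

phi(a,b) separates as P(a) + Q(b) − 2, so its minimum is min P + min Q − 2.
P'(a) = 4(a - 4)(a + 1)(a + 3) vanishes at a ∈ {-3, -1, 4}; Q'(b) = 2b - 2 vanishes at b ∈ {1}.
Local minima of P (where P''>0): P(-3)=-9, P(4)=-352. Local minima of Q: Q(1)=-1.
So the global minimum of phi is P(4) + Q(1) − 2 = -352 − 1 − 2 = -355, attained at (4, 1).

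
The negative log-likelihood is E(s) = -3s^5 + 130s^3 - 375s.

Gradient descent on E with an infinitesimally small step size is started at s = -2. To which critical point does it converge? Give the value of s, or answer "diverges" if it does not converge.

E'(s) = -15(s - 5)(s - 1)(s + 1)(s + 5), so E'(-2) = 945.
Gradient descent moves in the -E' direction, i.e. s is decreasing.
The nearest critical point in that direction is s = -5, where E'' = 3600 > 0 (a local minimum). The iterate converges there.

-5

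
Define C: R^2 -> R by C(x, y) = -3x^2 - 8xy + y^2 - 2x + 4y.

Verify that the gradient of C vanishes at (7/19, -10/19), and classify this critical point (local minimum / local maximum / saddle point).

∇C = (-6x - 8y - 2, -8x + 2y + 4); substituting (7/19, -10/19) gives ∇C = (0, 0), so (7/19, -10/19) is indeed a critical point.
The Hessian of C is constant: H = [[-6, -8], [-8, 2]].
det(H) = (-6)·2 − (-8)² = -76.
Since det(H) < 0, H is indefinite and the critical point is a saddle point.

saddle point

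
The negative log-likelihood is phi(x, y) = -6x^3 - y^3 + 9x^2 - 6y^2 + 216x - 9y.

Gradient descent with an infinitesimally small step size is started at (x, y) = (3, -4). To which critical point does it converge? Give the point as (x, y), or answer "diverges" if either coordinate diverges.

(-3, -3)

phi is separable, so gradient descent decouples: x follows -∂phi/∂x, y follows -∂phi/∂y.
∂phi/∂x = -18(x - 4)(x + 3); at x=3 this is 108, so x decreases.
∂phi/∂y = -3(y + 1)(y + 3); at y=-4 this is -9, so y increases.
x converges to its nearest critical value -3 (a local min of the x-part); y converges to -3. The iterate converges to (-3, -3).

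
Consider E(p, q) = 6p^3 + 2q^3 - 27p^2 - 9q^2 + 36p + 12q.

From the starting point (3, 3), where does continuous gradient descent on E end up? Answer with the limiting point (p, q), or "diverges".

(2, 2)

E is separable, so gradient descent decouples: p follows -∂E/∂p, q follows -∂E/∂q.
∂E/∂p = 18(p - 2)(p - 1); at p=3 this is 36, so p decreases.
∂E/∂q = 6(q - 2)(q - 1); at q=3 this is 12, so q decreases.
p converges to its nearest critical value 2 (a local min of the p-part); q converges to 2. The iterate converges to (2, 2).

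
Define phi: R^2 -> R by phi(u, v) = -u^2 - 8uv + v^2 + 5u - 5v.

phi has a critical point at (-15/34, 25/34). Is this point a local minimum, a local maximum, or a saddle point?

saddle point

The Hessian of phi is constant: H = [[-2, -8], [-8, 2]].
det(H) = (-2)·2 − (-8)² = -68.
Since det(H) < 0, H is indefinite and the critical point is a saddle point.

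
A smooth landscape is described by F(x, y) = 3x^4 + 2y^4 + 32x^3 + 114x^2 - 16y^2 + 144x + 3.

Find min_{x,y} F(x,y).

-88

F(x,y) separates as P(x) + Q(y) + 3, so its minimum is min P + min Q + 3.
P'(x) = 12(x + 1)(x + 3)(x + 4) vanishes at x ∈ {-4, -3, -1}; Q'(y) = 8y(y - 2)(y + 2) vanishes at y ∈ {-2, 0, 2}.
Local minima of P (where P''>0): P(-4)=-32, P(-1)=-59. Local minima of Q: Q(-2)=-32, Q(2)=-32.
So the global minimum of F is P(-1) + Q(-2) + 3 = -59 − 32 + 3 = -88, attained at (-1, -2).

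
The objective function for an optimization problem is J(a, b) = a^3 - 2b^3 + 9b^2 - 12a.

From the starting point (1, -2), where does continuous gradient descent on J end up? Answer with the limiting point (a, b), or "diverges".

(2, 0)

J is separable, so gradient descent decouples: a follows -∂J/∂a, b follows -∂J/∂b.
∂J/∂a = 3(a - 2)(a + 2); at a=1 this is -9, so a increases.
∂J/∂b = -6b(b - 3); at b=-2 this is -60, so b increases.
a converges to its nearest critical value 2 (a local min of the a-part); b converges to 0. The iterate converges to (2, 0).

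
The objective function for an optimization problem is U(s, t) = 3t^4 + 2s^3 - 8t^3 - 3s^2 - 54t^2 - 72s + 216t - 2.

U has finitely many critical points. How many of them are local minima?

U separates as a function of s plus a function of t, so ∇U=0 decouples.
∂U/∂s = 6(s - 4)(s + 3) = 0 at s ∈ {-3, 4}; ∂U/∂t = 12(t - 3)(t - 2)(t + 3) = 0 at t ∈ {-3, 2, 3}.
The Hessian is diagonal: diag(U_ss, U_tt). Second derivatives: U_ss(-3)=-42, U_ss(4)=42; U_tt(-3)=360, U_tt(2)=-60, U_tt(3)=72.
Local minima occur where both diagonal entries positive: (4, -3), (4, 3). Count: 2.

2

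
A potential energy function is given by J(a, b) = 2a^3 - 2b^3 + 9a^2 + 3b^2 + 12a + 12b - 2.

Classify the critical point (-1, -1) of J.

The mixed partial ∂²J/∂a∂b is 0, so the Hessian at any point is diag(J_aa, J_bb) = diag(6(2a + 3), 6(-2b + 1)).
At (-1, -1): H = diag(6, 18).
Both eigenvalues are positive, so H is positive definite: a local minimum.

local minimum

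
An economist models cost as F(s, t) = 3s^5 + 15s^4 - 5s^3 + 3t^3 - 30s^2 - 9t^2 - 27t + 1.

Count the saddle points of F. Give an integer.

F separates as a function of s plus a function of t, so ∇F=0 decouples.
∂F/∂s = 15s(s - 1)(s + 1)(s + 4) = 0 at s ∈ {-4, -1, 0, 1}; ∂F/∂t = 9(t - 3)(t + 1) = 0 at t ∈ {-1, 3}.
The Hessian is diagonal: diag(F_ss, F_tt). Second derivatives: F_ss(-4)=-900, F_ss(-1)=90, F_ss(0)=-60, F_ss(1)=150; F_tt(-1)=-36, F_tt(3)=36.
Saddle points occur where the two diagonal entries have opposite signs: (-4, 3), (-1, -1), (0, 3), (1, -1). Count: 4.

4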